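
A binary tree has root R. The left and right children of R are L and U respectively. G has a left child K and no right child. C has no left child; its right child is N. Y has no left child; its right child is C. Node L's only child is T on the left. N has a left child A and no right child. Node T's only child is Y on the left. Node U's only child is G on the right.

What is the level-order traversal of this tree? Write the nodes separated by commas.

R, L, U, T, G, Y, K, C, N, A

Level-order visits nodes level by level from the root, left to right within each level.
Level 0: R
Level 1: L, U
Level 2: T, G
Level 3: Y, K
Level 4: C
Level 5: N
Level 6: A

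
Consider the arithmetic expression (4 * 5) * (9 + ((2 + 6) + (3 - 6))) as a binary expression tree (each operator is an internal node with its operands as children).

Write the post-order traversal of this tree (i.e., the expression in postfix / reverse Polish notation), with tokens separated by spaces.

Post-order on an expression tree gives postfix notation: for each operator, emit left operand, right operand, then the operator.

4 5 * 9 2 6 + 3 6 - + + *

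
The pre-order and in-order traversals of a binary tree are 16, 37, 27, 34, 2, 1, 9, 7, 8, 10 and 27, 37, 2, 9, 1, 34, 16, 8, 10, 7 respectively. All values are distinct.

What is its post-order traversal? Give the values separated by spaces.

27 9 1 2 34 37 10 8 7 16

The first element of pre-order is the root; it splits in-order into left and right subtrees.
Root 16: left subtree has 6 nodes {27, 37, 2, 9, 1, 34}, right has 3 {8, 10, 7}.
  Root 37: left subtree has 1 node {27}, right has 4 {2, 9, 1, 34}.
    Root 34: left subtree has 3 nodes {2, 9, 1}, right has 0 { }.
      Root 2: left subtree has 0 nodes { }, right has 2 {9, 1}.
        Root 1: left subtree has 1 node {9}, right has 0 { }.
  Root 7: left subtree has 2 nodes {8, 10}, right has 0 { }.
    Root 8: left subtree has 0 nodes { }, right has 1 {10}.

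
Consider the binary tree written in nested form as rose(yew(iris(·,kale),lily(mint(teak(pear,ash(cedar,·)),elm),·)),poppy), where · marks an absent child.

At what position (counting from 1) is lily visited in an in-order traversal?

10

In-order visits the left subtree, then the node, then the right subtree.
At rose: go left to yew.
  At yew: go left to iris.
    At iris: no left child.
    Visit iris.
    At iris: go right to kale.
      kale is a leaf — visit kale.
  Visit yew.
  At yew: go right to lily.
    At lily: go left to mint.
      At mint: go left to teak.
        At teak: go left to pear.
          pear is a leaf — visit pear.
        Visit teak.
        At teak: go right to ash.
          At ash: go left to cedar.
            cedar is a leaf — visit cedar.
          Visit ash.
          At ash: no right child.
      Visit mint.
      At mint: go right to elm.
        elm is a leaf — visit elm.
    Visit lily.
    At lily: no right child.
Visit rose.
At rose: go right to poppy.
  poppy is a leaf — visit poppy.
Full in-order sequence: iris, kale, yew, pear, teak, cedar, ash, mint, elm, lily, rose, poppy.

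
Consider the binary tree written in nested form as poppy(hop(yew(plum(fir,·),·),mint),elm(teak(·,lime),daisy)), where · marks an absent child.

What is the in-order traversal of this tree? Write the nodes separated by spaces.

fir plum yew hop mint poppy teak lime elm daisy

In-order visits the left subtree, then the node, then the right subtree.
At poppy: go left to hop.
  At hop: go left to yew.
    At yew: go left to plum.
      At plum: go left to fir.
        fir is a leaf — visit fir.
      Visit plum.
      At plum: no right child.
    Visit yew.
    At yew: no right child.
  Visit hop.
  At hop: go right to mint.
    mint is a leaf — visit mint.
Visit poppy.
At poppy: go right to elm.
  At elm: go left to teak.
    At teak: no left child.
    Visit teak.
    At teak: go right to lime.
      lime is a leaf — visit lime.
  Visit elm.
  At elm: go right to daisy.
    daisy is a leaf — visit daisy.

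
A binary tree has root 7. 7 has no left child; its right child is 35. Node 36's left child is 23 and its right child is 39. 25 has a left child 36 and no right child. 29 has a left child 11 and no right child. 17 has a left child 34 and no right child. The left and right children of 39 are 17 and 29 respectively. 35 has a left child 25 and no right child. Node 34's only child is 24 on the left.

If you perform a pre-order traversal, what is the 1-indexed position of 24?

9

Pre-order visits the node, then its left subtree, then its right subtree.
Visit 7.
At 7: no left child.
At 7: go right to 35.
  Visit 35.
  At 35: go left to 25.
    Visit 25.
    At 25: go left to 36.
      Visit 36.
      At 36: go left to 23.
        23 is a leaf — visit 23.
      At 36: go right to 39.
        Visit 39.
        At 39: go left to 17.
          Visit 17.
          At 17: go left to 34.
            Visit 34.
            At 34: go left to 24.
              24 is a leaf — visit 24.
            At 34: no right child.
          At 17: no right child.
        At 39: go right to 29.
          Visit 29.
          At 29: go left to 11.
            11 is a leaf — visit 11.
          At 29: no right child.
    At 25: no right child.
  At 35: no right child.
Full pre-order sequence: 7, 35, 25, 36, 23, 39, 17, 34, 24, 29, 11.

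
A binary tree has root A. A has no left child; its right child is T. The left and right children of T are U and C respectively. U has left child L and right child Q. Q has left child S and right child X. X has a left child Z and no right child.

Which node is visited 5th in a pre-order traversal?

Pre-order visits the node, then its left subtree, then its right subtree.
Visit A.
At A: no left child.
At A: go right to T.
  Visit T.
  At T: go left to U.
    Visit U.
    At U: go left to L.
      L is a leaf — visit L.
    At U: go right to Q.
      Visit Q.
      At Q: go left to S.
        S is a leaf — visit S.
      At Q: go right to X.
        Visit X.
        At X: go left to Z.
          Z is a leaf — visit Z.
        At X: no right child.
  At T: go right to C.
    C is a leaf — visit C.
Full pre-order sequence: A, T, U, L, Q, S, X, Z, C.

Q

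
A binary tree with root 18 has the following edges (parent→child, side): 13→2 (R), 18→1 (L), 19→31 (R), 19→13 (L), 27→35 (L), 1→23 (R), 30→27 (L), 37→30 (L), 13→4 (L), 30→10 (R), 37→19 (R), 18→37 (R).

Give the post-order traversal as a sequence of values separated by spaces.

Post-order visits the left subtree, then the right subtree, then the node.
At 18: go left to 1.
  At 1: no left child.
  At 1: go right to 23.
    23 is a leaf — visit 23.
  Visit 1.
At 18: go right to 37.
  At 37: go left to 30.
    At 30: go left to 27.
      At 27: go left to 35.
        35 is a leaf — visit 35.
      At 27: no right child.
      Visit 27.
    At 30: go right to 10.
      10 is a leaf — visit 10.
    Visit 30.
  At 37: go right to 19.
    At 19: go left to 13.
      At 13: go left to 4.
        4 is a leaf — visit 4.
      At 13: go right to 2.
        2 is a leaf — visit 2.
      Visit 13.
    At 19: go right to 31.
      31 is a leaf — visit 31.
    Visit 19.
  Visit 37.
Visit 18.

23 1 35 27 10 30 4 2 13 31 19 37 18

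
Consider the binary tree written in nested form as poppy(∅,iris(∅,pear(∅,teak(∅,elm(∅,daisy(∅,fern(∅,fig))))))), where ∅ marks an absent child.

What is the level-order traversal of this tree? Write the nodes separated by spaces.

poppy iris pear teak elm daisy fern fig

Level-order visits nodes level by level from the root, left to right within each level.
Level 0: poppy
Level 1: iris
Level 2: pear
Level 3: teak
Level 4: elm
Level 5: daisy
Level 6: fern
Level 7: fig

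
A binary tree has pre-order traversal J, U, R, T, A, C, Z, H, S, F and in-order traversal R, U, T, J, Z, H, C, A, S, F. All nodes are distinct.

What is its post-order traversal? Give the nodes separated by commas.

R, T, U, H, Z, C, F, S, A, J

The first element of pre-order is the root; it splits in-order into left and right subtrees.
Root J: left subtree has 3 nodes {R, U, T}, right has 6 {Z, H, C, A, S, F}.
  Root U: left subtree has 1 node {R}, right has 1 {T}.
  Root A: left subtree has 3 nodes {Z, H, C}, right has 2 {S, F}.
    Root C: left subtree has 2 nodes {Z, H}, right has 0 { }.
      Root Z: left subtree has 0 nodes { }, right has 1 {H}.
    Root S: left subtree has 0 nodes { }, right has 1 {F}.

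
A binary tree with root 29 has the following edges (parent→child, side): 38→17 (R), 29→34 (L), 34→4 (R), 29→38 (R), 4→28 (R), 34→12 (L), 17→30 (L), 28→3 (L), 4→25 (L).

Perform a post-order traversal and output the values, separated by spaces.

Post-order visits the left subtree, then the right subtree, then the node.
At 29: go left to 34.
  At 34: go left to 12.
    12 is a leaf — visit 12.
  At 34: go right to 4.
    At 4: go left to 25.
      25 is a leaf — visit 25.
    At 4: go right to 28.
      At 28: go left to 3.
        3 is a leaf — visit 3.
      At 28: no right child.
      Visit 28.
    Visit 4.
  Visit 34.
At 29: go right to 38.
  At 38: no left child.
  At 38: go right to 17.
    At 17: go left to 30.
      30 is a leaf — visit 30.
    At 17: no right child.
    Visit 17.
  Visit 38.
Visit 29.

12 25 3 28 4 34 30 17 38 29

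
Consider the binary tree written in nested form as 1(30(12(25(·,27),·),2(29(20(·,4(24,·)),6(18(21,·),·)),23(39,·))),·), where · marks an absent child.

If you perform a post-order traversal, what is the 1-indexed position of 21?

7

Post-order visits the left subtree, then the right subtree, then the node.
At 1: go left to 30.
  At 30: go left to 12.
    At 12: go left to 25.
      At 25: no left child.
      At 25: go right to 27.
        27 is a leaf — visit 27.
      Visit 25.
    At 12: no right child.
    Visit 12.
  At 30: go right to 2.
    At 2: go left to 29.
      At 29: go left to 20.
        At 20: no left child.
        At 20: go right to 4.
          At 4: go left to 24.
            24 is a leaf — visit 24.
          At 4: no right child.
          Visit 4.
        Visit 20.
      At 29: go right to 6.
        At 6: go left to 18.
          At 18: go left to 21.
            21 is a leaf — visit 21.
          At 18: no right child.
          Visit 18.
        At 6: no right child.
        Visit 6.
      Visit 29.
    At 2: go right to 23.
      At 23: go left to 39.
        39 is a leaf — visit 39.
      At 23: no right child.
      Visit 23.
    Visit 2.
  Visit 30.
At 1: no right child.
Visit 1.
Full post-order sequence: 27, 25, 12, 24, 4, 20, 21, 18, 6, 29, 39, 23, 2, 30, 1.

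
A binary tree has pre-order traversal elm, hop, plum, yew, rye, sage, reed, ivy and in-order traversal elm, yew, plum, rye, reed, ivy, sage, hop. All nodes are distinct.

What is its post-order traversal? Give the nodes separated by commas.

The first element of pre-order is the root; it splits in-order into left and right subtrees.
Root elm: left subtree has 0 nodes { }, right has 7 {yew, plum, rye, reed, ivy, sage, hop}.
  Root hop: left subtree has 6 nodes {yew, plum, rye, reed, ivy, sage}, right has 0 { }.
    Root plum: left subtree has 1 node {yew}, right has 4 {rye, reed, ivy, sage}.
      Root rye: left subtree has 0 nodes { }, right has 3 {reed, ivy, sage}.
        Root sage: left subtree has 2 nodes {reed, ivy}, right has 0 { }.
          Root reed: left subtree has 0 nodes { }, right has 1 {ivy}.

yew, ivy, reed, sage, rye, plum, hop, elm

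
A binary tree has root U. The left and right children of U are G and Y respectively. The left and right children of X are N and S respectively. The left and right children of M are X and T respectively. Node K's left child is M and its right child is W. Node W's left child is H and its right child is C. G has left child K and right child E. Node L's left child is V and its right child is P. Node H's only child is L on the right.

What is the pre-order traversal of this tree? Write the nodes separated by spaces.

Pre-order visits the node, then its left subtree, then its right subtree.
Visit U.
At U: go left to G.
  Visit G.
  At G: go left to K.
    Visit K.
    At K: go left to M.
      Visit M.
      At M: go left to X.
        Visit X.
        At X: go left to N.
          N is a leaf — visit N.
        At X: go right to S.
          S is a leaf — visit S.
      At M: go right to T.
        T is a leaf — visit T.
    At K: go right to W.
      Visit W.
      At W: go left to H.
        Visit H.
        At H: no left child.
        At H: go right to L.
          Visit L.
          At L: go left to V.
            V is a leaf — visit V.
          At L: go right to P.
            P is a leaf — visit P.
      At W: go right to C.
        C is a leaf — visit C.
  At G: go right to E.
    E is a leaf — visit E.
At U: go right to Y.
  Y is a leaf — visit Y.

U G K M X N S T W H L V P C E Y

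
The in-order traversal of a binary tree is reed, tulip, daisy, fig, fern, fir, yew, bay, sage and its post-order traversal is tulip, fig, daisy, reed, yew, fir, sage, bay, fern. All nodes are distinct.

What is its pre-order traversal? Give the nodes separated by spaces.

fern reed daisy tulip fig bay fir yew sage

The last element of post-order is the root; it splits in-order into left and right subtrees.
Root fern: left subtree has 4 nodes {reed, tulip, daisy, fig}, right has 4 {fir, yew, bay, sage}.
  Root reed: left subtree has 0 nodes { }, right has 3 {tulip, daisy, fig}.
    Root daisy: left subtree has 1 node {tulip}, right has 1 {fig}.
  Root bay: left subtree has 2 nodes {fir, yew}, right has 1 {sage}.
    Root fir: left subtree has 0 nodes { }, right has 1 {yew}.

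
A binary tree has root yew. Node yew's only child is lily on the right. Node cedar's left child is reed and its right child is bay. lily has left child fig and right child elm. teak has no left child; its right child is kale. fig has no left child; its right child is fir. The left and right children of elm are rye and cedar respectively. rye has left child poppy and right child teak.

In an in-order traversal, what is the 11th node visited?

In-order visits the left subtree, then the node, then the right subtree.
At yew: no left child.
Visit yew.
At yew: go right to lily.
  At lily: go left to fig.
    At fig: no left child.
    Visit fig.
    At fig: go right to fir.
      fir is a leaf — visit fir.
  Visit lily.
  At lily: go right to elm.
    At elm: go left to rye.
      At rye: go left to poppy.
        poppy is a leaf — visit poppy.
      Visit rye.
      At rye: go right to teak.
        At teak: no left child.
        Visit teak.
        At teak: go right to kale.
          kale is a leaf — visit kale.
    Visit elm.
    At elm: go right to cedar.
      At cedar: go left to reed.
        reed is a leaf — visit reed.
      Visit cedar.
      At cedar: go right to bay.
        bay is a leaf — visit bay.
Full in-order sequence: yew, fig, fir, lily, poppy, rye, teak, kale, elm, reed, cedar, bay.

cedar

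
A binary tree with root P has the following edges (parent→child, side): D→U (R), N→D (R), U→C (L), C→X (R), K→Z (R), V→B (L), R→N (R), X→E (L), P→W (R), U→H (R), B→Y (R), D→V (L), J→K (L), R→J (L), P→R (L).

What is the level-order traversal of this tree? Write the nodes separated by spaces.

P R W J N K D Z V U B C H Y X E

Level-order visits nodes level by level from the root, left to right within each level.
Level 0: P
Level 1: R, W
Level 2: J, N
Level 3: K, D
Level 4: Z, V, U
Level 5: B, C, H
Level 6: Y, X
Level 7: E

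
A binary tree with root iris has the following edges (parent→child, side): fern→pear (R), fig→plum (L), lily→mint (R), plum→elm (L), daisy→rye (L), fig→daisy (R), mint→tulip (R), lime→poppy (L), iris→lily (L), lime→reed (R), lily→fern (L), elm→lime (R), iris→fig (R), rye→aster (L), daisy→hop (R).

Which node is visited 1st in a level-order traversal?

Level-order visits nodes level by level from the root, left to right within each level.
Level 0: iris
Level 1: lily, fig
Level 2: fern, mint, plum, daisy
Level 3: pear, tulip, elm, rye, hop
Level 4: lime, aster
Level 5: poppy, reed
Full level-order sequence: iris, lily, fig, fern, mint, plum, daisy, pear, tulip, elm, rye, hop, lime, aster, poppy, reed.

iris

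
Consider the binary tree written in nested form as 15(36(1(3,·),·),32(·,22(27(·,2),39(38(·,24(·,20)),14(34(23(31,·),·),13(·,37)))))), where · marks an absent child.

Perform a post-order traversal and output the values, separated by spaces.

Post-order visits the left subtree, then the right subtree, then the node.
At 15: go left to 36.
  At 36: go left to 1.
    At 1: go left to 3.
      3 is a leaf — visit 3.
    At 1: no right child.
    Visit 1.
  At 36: no right child.
  Visit 36.
At 15: go right to 32.
  At 32: no left child.
  At 32: go right to 22.
    At 22: go left to 27.
      At 27: no left child.
      At 27: go right to 2.
        2 is a leaf — visit 2.
      Visit 27.
    At 22: go right to 39.
      At 39: go left to 38.
        At 38: no left child.
        At 38: go right to 24.
          At 24: no left child.
          At 24: go right to 20.
            20 is a leaf — visit 20.
          Visit 24.
        Visit 38.
      At 39: go right to 14.
        At 14: go left to 34.
          At 34: go left to 23.
            At 23: go left to 31.
              31 is a leaf — visit 31.
            At 23: no right child.
            Visit 23.
          At 34: no right child.
          Visit 34.
        At 14: go right to 13.
          At 13: no left child.
          At 13: go right to 37.
            37 is a leaf — visit 37.
          Visit 13.
        Visit 14.
      Visit 39.
    Visit 22.
  Visit 32.
Visit 15.

3 1 36 2 27 20 24 38 31 23 34 37 13 14 39 22 32 15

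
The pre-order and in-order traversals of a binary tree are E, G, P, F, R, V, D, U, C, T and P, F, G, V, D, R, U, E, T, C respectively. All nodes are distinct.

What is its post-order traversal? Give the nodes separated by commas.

F, P, D, V, U, R, G, T, C, E

The first element of pre-order is the root; it splits in-order into left and right subtrees.
Root E: left subtree has 7 nodes {P, F, G, V, D, R, U}, right has 2 {T, C}.
  Root G: left subtree has 2 nodes {P, F}, right has 4 {V, D, R, U}.
    Root P: left subtree has 0 nodes { }, right has 1 {F}.
    Root R: left subtree has 2 nodes {V, D}, right has 1 {U}.
      Root V: left subtree has 0 nodes { }, right has 1 {D}.
  Root C: left subtree has 1 node {T}, right has 0 { }.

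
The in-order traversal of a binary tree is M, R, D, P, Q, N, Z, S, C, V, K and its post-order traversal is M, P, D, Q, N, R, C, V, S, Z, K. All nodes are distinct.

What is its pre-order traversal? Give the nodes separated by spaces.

K Z R M N Q D P S V C

The last element of post-order is the root; it splits in-order into left and right subtrees.
Root K: left subtree has 10 nodes {M, R, D, P, Q, N, Z, S, C, V}, right has 0 { }.
  Root Z: left subtree has 6 nodes {M, R, D, P, Q, N}, right has 3 {S, C, V}.
    Root R: left subtree has 1 node {M}, right has 4 {D, P, Q, N}.
      Root N: left subtree has 3 nodes {D, P, Q}, right has 0 { }.
        Root Q: left subtree has 2 nodes {D, P}, right has 0 { }.
          Root D: left subtree has 0 nodes { }, right has 1 {P}.
    Root S: left subtree has 0 nodes { }, right has 2 {C, V}.
      Root V: left subtree has 1 node {C}, right has 0 { }.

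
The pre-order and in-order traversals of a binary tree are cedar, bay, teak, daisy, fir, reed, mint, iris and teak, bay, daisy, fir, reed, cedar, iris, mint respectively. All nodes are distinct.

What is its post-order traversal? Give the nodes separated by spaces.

teak reed fir daisy bay iris mint cedar

The first element of pre-order is the root; it splits in-order into left and right subtrees.
Root cedar: left subtree has 5 nodes {teak, bay, daisy, fir, reed}, right has 2 {iris, mint}.
  Root bay: left subtree has 1 node {teak}, right has 3 {daisy, fir, reed}.
    Root daisy: left subtree has 0 nodes { }, right has 2 {fir, reed}.
      Root fir: left subtree has 0 nodes { }, right has 1 {reed}.
  Root mint: left subtree has 1 node {iris}, right has 0 { }.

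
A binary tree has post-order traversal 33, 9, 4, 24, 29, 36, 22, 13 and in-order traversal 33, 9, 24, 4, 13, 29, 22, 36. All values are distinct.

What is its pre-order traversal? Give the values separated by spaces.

13 24 9 33 4 22 29 36

The last element of post-order is the root; it splits in-order into left and right subtrees.
Root 13: left subtree has 4 nodes {33, 9, 24, 4}, right has 3 {29, 22, 36}.
  Root 24: left subtree has 2 nodes {33, 9}, right has 1 {4}.
    Root 9: left subtree has 1 node {33}, right has 0 { }.
  Root 22: left subtree has 1 node {29}, right has 1 {36}.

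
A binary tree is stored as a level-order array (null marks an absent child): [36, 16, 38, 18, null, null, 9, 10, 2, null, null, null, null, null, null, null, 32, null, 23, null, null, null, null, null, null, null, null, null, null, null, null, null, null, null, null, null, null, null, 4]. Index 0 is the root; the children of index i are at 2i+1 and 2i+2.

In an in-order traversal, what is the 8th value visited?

In-order visits the left subtree, then the node, then the right subtree.
At 36: go left to 16.
  At 16: go left to 18.
    At 18: go left to 10.
      At 10: no left child.
      Visit 10.
      At 10: go right to 32.
        32 is a leaf — visit 32.
    Visit 18.
    At 18: go right to 2.
      At 2: no left child.
      Visit 2.
      At 2: go right to 23.
        At 23: no left child.
        Visit 23.
        At 23: go right to 4.
          4 is a leaf — visit 4.
  Visit 16.
  At 16: no right child.
Visit 36.
At 36: go right to 38.
  At 38: no left child.
  Visit 38.
  At 38: go right to 9.
    9 is a leaf — visit 9.
Full in-order sequence: 10, 32, 18, 2, 23, 4, 16, 36, 38, 9.

36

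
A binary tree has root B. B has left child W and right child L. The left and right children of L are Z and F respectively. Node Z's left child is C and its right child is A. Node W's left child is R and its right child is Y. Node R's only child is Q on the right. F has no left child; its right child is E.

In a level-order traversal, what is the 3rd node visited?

Level-order visits nodes level by level from the root, left to right within each level.
Level 0: B
Level 1: W, L
Level 2: R, Y, Z, F
Level 3: Q, C, A, E
Full level-order sequence: B, W, L, R, Y, Z, F, Q, C, A, E.

L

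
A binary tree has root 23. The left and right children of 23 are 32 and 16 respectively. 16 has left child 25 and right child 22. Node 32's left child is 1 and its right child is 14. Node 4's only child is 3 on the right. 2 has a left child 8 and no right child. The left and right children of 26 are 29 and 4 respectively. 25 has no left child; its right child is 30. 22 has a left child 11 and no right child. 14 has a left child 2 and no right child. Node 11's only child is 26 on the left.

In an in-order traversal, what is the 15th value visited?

In-order visits the left subtree, then the node, then the right subtree.
At 23: go left to 32.
  At 32: go left to 1.
    1 is a leaf — visit 1.
  Visit 32.
  At 32: go right to 14.
    At 14: go left to 2.
      At 2: go left to 8.
        8 is a leaf — visit 8.
      Visit 2.
      At 2: no right child.
    Visit 14.
    At 14: no right child.
Visit 23.
At 23: go right to 16.
  At 16: go left to 25.
    At 25: no left child.
    Visit 25.
    At 25: go right to 30.
      30 is a leaf — visit 30.
  Visit 16.
  At 16: go right to 22.
    At 22: go left to 11.
      At 11: go left to 26.
        At 26: go left to 29.
          29 is a leaf — visit 29.
        Visit 26.
        At 26: go right to 4.
          At 4: no left child.
          Visit 4.
          At 4: go right to 3.
            3 is a leaf — visit 3.
      Visit 11.
      At 11: no right child.
    Visit 22.
    At 22: no right child.
Full in-order sequence: 1, 32, 8, 2, 14, 23, 25, 30, 16, 29, 26, 4, 3, 11, 22.

22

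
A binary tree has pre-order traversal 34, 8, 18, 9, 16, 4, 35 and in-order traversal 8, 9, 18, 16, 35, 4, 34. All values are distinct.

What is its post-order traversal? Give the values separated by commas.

The first element of pre-order is the root; it splits in-order into left and right subtrees.
Root 34: left subtree has 6 nodes {8, 9, 18, 16, 35, 4}, right has 0 { }.
  Root 8: left subtree has 0 nodes { }, right has 5 {9, 18, 16, 35, 4}.
    Root 18: left subtree has 1 node {9}, right has 3 {16, 35, 4}.
      Root 16: left subtree has 0 nodes { }, right has 2 {35, 4}.
        Root 4: left subtree has 1 node {35}, right has 0 { }.

9, 35, 4, 16, 18, 8, 34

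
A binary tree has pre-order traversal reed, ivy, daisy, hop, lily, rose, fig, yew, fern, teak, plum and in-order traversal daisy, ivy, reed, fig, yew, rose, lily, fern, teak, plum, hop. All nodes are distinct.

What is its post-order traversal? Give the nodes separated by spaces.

The first element of pre-order is the root; it splits in-order into left and right subtrees.
Root reed: left subtree has 2 nodes {daisy, ivy}, right has 8 {fig, yew, rose, lily, fern, teak, plum, hop}.
  Root ivy: left subtree has 1 node {daisy}, right has 0 { }.
  Root hop: left subtree has 7 nodes {fig, yew, rose, lily, fern, teak, plum}, right has 0 { }.
    Root lily: left subtree has 3 nodes {fig, yew, rose}, right has 3 {fern, teak, plum}.
      Root rose: left subtree has 2 nodes {fig, yew}, right has 0 { }.
        Root fig: left subtree has 0 nodes { }, right has 1 {yew}.
      Root fern: left subtree has 0 nodes { }, right has 2 {teak, plum}.
        Root teak: left subtree has 0 nodes { }, right has 1 {plum}.

daisy ivy yew fig rose plum teak fern lily hop reed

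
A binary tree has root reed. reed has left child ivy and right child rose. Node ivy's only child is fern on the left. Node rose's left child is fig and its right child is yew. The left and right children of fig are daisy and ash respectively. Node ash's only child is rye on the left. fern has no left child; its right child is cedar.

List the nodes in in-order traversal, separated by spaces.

In-order visits the left subtree, then the node, then the right subtree.
At reed: go left to ivy.
  At ivy: go left to fern.
    At fern: no left child.
    Visit fern.
    At fern: go right to cedar.
      cedar is a leaf — visit cedar.
  Visit ivy.
  At ivy: no right child.
Visit reed.
At reed: go right to rose.
  At rose: go left to fig.
    At fig: go left to daisy.
      daisy is a leaf — visit daisy.
    Visit fig.
    At fig: go right to ash.
      At ash: go left to rye.
        rye is a leaf — visit rye.
      Visit ash.
      At ash: no right child.
  Visit rose.
  At rose: go right to yew.
    yew is a leaf — visit yew.

fern cedar ivy reed daisy fig rye ash rose yew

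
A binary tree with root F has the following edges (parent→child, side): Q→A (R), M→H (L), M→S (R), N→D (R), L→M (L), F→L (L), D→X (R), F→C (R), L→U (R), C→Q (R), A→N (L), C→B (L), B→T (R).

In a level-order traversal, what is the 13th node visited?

D

Level-order visits nodes level by level from the root, left to right within each level.
Level 0: F
Level 1: L, C
Level 2: M, U, B, Q
Level 3: H, S, T, A
Level 4: N
Level 5: D
Level 6: X
Full level-order sequence: F, L, C, M, U, B, Q, H, S, T, A, N, D, X.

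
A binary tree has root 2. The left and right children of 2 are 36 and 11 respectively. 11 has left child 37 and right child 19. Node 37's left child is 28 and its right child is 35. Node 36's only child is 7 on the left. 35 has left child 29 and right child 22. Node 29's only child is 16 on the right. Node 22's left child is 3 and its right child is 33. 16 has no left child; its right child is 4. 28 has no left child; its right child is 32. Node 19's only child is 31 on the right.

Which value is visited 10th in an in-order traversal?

In-order visits the left subtree, then the node, then the right subtree.
At 2: go left to 36.
  At 36: go left to 7.
    7 is a leaf — visit 7.
  Visit 36.
  At 36: no right child.
Visit 2.
At 2: go right to 11.
  At 11: go left to 37.
    At 37: go left to 28.
      At 28: no left child.
      Visit 28.
      At 28: go right to 32.
        32 is a leaf — visit 32.
    Visit 37.
    At 37: go right to 35.
      At 35: go left to 29.
        At 29: no left child.
        Visit 29.
        At 29: go right to 16.
          At 16: no left child.
          Visit 16.
          At 16: go right to 4.
            4 is a leaf — visit 4.
      Visit 35.
      At 35: go right to 22.
        At 22: go left to 3.
          3 is a leaf — visit 3.
        Visit 22.
        At 22: go right to 33.
          33 is a leaf — visit 33.
  Visit 11.
  At 11: go right to 19.
    At 19: no left child.
    Visit 19.
    At 19: go right to 31.
      31 is a leaf — visit 31.
Full in-order sequence: 7, 36, 2, 28, 32, 37, 29, 16, 4, 35, 3, 22, 33, 11, 19, 31.

35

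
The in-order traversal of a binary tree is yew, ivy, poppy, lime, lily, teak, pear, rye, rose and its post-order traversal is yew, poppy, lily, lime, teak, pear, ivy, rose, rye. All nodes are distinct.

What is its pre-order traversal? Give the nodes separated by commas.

The last element of post-order is the root; it splits in-order into left and right subtrees.
Root rye: left subtree has 7 nodes {yew, ivy, poppy, lime, lily, teak, pear}, right has 1 {rose}.
  Root ivy: left subtree has 1 node {yew}, right has 5 {poppy, lime, lily, teak, pear}.
    Root pear: left subtree has 4 nodes {poppy, lime, lily, teak}, right has 0 { }.
      Root teak: left subtree has 3 nodes {poppy, lime, lily}, right has 0 { }.
        Root lime: left subtree has 1 node {poppy}, right has 1 {lily}.

rye, ivy, yew, pear, teak, lime, poppy, lily, rose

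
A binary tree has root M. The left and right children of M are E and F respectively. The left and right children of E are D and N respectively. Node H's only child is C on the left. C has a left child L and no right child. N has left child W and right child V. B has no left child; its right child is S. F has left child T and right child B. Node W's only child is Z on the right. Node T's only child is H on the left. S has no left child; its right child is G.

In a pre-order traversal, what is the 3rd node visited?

D

Pre-order visits the node, then its left subtree, then its right subtree.
Visit M.
At M: go left to E.
  Visit E.
  At E: go left to D.
    D is a leaf — visit D.
  At E: go right to N.
    Visit N.
    At N: go left to W.
      Visit W.
      At W: no left child.
      At W: go right to Z.
        Z is a leaf — visit Z.
    At N: go right to V.
      V is a leaf — visit V.
At M: go right to F.
  Visit F.
  At F: go left to T.
    Visit T.
    At T: go left to H.
      Visit H.
      At H: go left to C.
        Visit C.
        At C: go left to L.
          L is a leaf — visit L.
        At C: no right child.
      At H: no right child.
    At T: no right child.
  At F: go right to B.
    Visit B.
    At B: no left child.
    At B: go right to S.
      Visit S.
      At S: no left child.
      At S: go right to G.
        G is a leaf — visit G.
Full pre-order sequence: M, E, D, N, W, Z, V, F, T, H, C, L, B, S, G.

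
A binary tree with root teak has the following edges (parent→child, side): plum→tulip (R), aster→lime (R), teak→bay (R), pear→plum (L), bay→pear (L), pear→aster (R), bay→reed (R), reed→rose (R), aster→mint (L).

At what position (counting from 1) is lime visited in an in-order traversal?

7

In-order visits the left subtree, then the node, then the right subtree.
At teak: no left child.
Visit teak.
At teak: go right to bay.
  At bay: go left to pear.
    At pear: go left to plum.
      At plum: no left child.
      Visit plum.
      At plum: go right to tulip.
        tulip is a leaf — visit tulip.
    Visit pear.
    At pear: go right to aster.
      At aster: go left to mint.
        mint is a leaf — visit mint.
      Visit aster.
      At aster: go right to lime.
        lime is a leaf — visit lime.
  Visit bay.
  At bay: go right to reed.
    At reed: no left child.
    Visit reed.
    At reed: go right to rose.
      rose is a leaf — visit rose.
Full in-order sequence: teak, plum, tulip, pear, mint, aster, lime, bay, reed, rose.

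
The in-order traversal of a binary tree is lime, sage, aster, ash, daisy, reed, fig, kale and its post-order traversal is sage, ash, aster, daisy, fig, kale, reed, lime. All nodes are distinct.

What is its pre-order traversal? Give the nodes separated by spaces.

The last element of post-order is the root; it splits in-order into left and right subtrees.
Root lime: left subtree has 0 nodes { }, right has 7 {sage, aster, ash, daisy, reed, fig, kale}.
  Root reed: left subtree has 4 nodes {sage, aster, ash, daisy}, right has 2 {fig, kale}.
    Root daisy: left subtree has 3 nodes {sage, aster, ash}, right has 0 { }.
      Root aster: left subtree has 1 node {sage}, right has 1 {ash}.
    Root kale: left subtree has 1 node {fig}, right has 0 { }.

lime reed daisy aster sage ash kale fig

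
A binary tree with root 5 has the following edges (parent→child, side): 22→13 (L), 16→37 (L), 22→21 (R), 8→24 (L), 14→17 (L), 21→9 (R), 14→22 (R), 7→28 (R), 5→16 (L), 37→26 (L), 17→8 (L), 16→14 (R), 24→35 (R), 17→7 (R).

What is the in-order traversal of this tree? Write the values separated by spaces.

26 37 16 24 35 8 17 7 28 14 13 22 21 9 5

In-order visits the left subtree, then the node, then the right subtree.
At 5: go left to 16.
  At 16: go left to 37.
    At 37: go left to 26.
      26 is a leaf — visit 26.
    Visit 37.
    At 37: no right child.
  Visit 16.
  At 16: go right to 14.
    At 14: go left to 17.
      At 17: go left to 8.
        At 8: go left to 24.
          At 24: no left child.
          Visit 24.
          At 24: go right to 35.
            35 is a leaf — visit 35.
        Visit 8.
        At 8: no right child.
      Visit 17.
      At 17: go right to 7.
        At 7: no left child.
        Visit 7.
        At 7: go right to 28.
          28 is a leaf — visit 28.
    Visit 14.
    At 14: go right to 22.
      At 22: go left to 13.
        13 is a leaf — visit 13.
      Visit 22.
      At 22: go right to 21.
        At 21: no left child.
        Visit 21.
        At 21: go right to 9.
          9 is a leaf — visit 9.
Visit 5.
At 5: no right child.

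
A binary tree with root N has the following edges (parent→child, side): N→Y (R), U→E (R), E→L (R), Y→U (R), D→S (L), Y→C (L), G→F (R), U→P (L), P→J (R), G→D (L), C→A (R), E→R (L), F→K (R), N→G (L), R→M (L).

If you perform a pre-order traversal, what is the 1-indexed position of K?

6

Pre-order visits the node, then its left subtree, then its right subtree.
Visit N.
At N: go left to G.
  Visit G.
  At G: go left to D.
    Visit D.
    At D: go left to S.
      S is a leaf — visit S.
    At D: no right child.
  At G: go right to F.
    Visit F.
    At F: no left child.
    At F: go right to K.
      K is a leaf — visit K.
At N: go right to Y.
  Visit Y.
  At Y: go left to C.
    Visit C.
    At C: no left child.
    At C: go right to A.
      A is a leaf — visit A.
  At Y: go right to U.
    Visit U.
    At U: go left to P.
      Visit P.
      At P: no left child.
      At P: go right to J.
        J is a leaf — visit J.
    At U: go right to E.
      Visit E.
      At E: go left to R.
        Visit R.
        At R: go left to M.
          M is a leaf — visit M.
        At R: no right child.
      At E: go right to L.
        L is a leaf — visit L.
Full pre-order sequence: N, G, D, S, F, K, Y, C, A, U, P, J, E, R, M, L.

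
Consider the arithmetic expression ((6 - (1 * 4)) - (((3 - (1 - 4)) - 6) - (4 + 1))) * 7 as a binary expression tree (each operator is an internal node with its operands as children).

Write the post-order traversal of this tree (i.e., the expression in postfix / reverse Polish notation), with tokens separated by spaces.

6 1 4 * - 3 1 4 - - 6 - 4 1 + - - 7 *

Post-order on an expression tree gives postfix notation: for each operator, emit left operand, right operand, then the operator.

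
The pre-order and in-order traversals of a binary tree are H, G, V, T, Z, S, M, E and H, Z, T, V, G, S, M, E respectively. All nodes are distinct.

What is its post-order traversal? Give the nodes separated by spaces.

The first element of pre-order is the root; it splits in-order into left and right subtrees.
Root H: left subtree has 0 nodes { }, right has 7 {Z, T, V, G, S, M, E}.
  Root G: left subtree has 3 nodes {Z, T, V}, right has 3 {S, M, E}.
    Root V: left subtree has 2 nodes {Z, T}, right has 0 { }.
      Root T: left subtree has 1 node {Z}, right has 0 { }.
    Root S: left subtree has 0 nodes { }, right has 2 {M, E}.
      Root M: left subtree has 0 nodes { }, right has 1 {E}.

Z T V E M S G H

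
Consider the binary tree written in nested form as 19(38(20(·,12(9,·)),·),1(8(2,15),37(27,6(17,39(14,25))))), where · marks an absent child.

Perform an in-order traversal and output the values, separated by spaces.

In-order visits the left subtree, then the node, then the right subtree.
At 19: go left to 38.
  At 38: go left to 20.
    At 20: no left child.
    Visit 20.
    At 20: go right to 12.
      At 12: go left to 9.
        9 is a leaf — visit 9.
      Visit 12.
      At 12: no right child.
  Visit 38.
  At 38: no right child.
Visit 19.
At 19: go right to 1.
  At 1: go left to 8.
    At 8: go left to 2.
      2 is a leaf — visit 2.
    Visit 8.
    At 8: go right to 15.
      15 is a leaf — visit 15.
  Visit 1.
  At 1: go right to 37.
    At 37: go left to 27.
      27 is a leaf — visit 27.
    Visit 37.
    At 37: go right to 6.
      At 6: go left to 17.
        17 is a leaf — visit 17.
      Visit 6.
      At 6: go right to 39.
        At 39: go left to 14.
          14 is a leaf — visit 14.
        Visit 39.
        At 39: go right to 25.
          25 is a leaf — visit 25.

20 9 12 38 19 2 8 15 1 27 37 17 6 14 39 25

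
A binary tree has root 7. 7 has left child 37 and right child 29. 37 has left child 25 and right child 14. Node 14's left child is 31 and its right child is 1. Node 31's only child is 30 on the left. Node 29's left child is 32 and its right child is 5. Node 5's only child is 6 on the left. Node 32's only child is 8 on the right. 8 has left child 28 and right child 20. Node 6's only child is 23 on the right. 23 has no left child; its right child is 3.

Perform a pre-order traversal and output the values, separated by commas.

7, 37, 25, 14, 31, 30, 1, 29, 32, 8, 28, 20, 5, 6, 23, 3

Pre-order visits the node, then its left subtree, then its right subtree.
Visit 7.
At 7: go left to 37.
  Visit 37.
  At 37: go left to 25.
    25 is a leaf — visit 25.
  At 37: go right to 14.
    Visit 14.
    At 14: go left to 31.
      Visit 31.
      At 31: go left to 30.
        30 is a leaf — visit 30.
      At 31: no right child.
    At 14: go right to 1.
      1 is a leaf — visit 1.
At 7: go right to 29.
  Visit 29.
  At 29: go left to 32.
    Visit 32.
    At 32: no left child.
    At 32: go right to 8.
      Visit 8.
      At 8: go left to 28.
        28 is a leaf — visit 28.
      At 8: go right to 20.
        20 is a leaf — visit 20.
  At 29: go right to 5.
    Visit 5.
    At 5: go left to 6.
      Visit 6.
      At 6: no left child.
      At 6: go right to 23.
        Visit 23.
        At 23: no left child.
        At 23: go right to 3.
          3 is a leaf — visit 3.
    At 5: no right child.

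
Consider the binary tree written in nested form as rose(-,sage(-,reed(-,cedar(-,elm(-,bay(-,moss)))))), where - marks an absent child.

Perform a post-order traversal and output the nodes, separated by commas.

Post-order visits the left subtree, then the right subtree, then the node.
At rose: no left child.
At rose: go right to sage.
  At sage: no left child.
  At sage: go right to reed.
    At reed: no left child.
    At reed: go right to cedar.
      At cedar: no left child.
      At cedar: go right to elm.
        At elm: no left child.
        At elm: go right to bay.
          At bay: no left child.
          At bay: go right to moss.
            moss is a leaf — visit moss.
          Visit bay.
        Visit elm.
      Visit cedar.
    Visit reed.
  Visit sage.
Visit rose.

moss, bay, elm, cedar, reed, sage, rose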